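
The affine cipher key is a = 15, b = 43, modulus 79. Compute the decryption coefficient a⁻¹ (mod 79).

Apply the Euclidean algorithm to 79 and 15:
79 = 5*15 + 4
15 = 3*4 + 3
4 = 1*3 + 1
3 = 3*1 + 0
gcd = 1, so the inverse exists. Back-substitute:
1 = 4 − 3
1 = −15 + 4·4
1 = 4·79 − 21·15
So 15·(-21) ≡ 1 (mod 79), and -21 ≡ 58 (mod 79).

58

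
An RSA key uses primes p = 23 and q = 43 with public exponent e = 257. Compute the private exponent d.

φ(n) = (p−1)(q−1) = 22·42 = 924.
Need d with 257·d ≡ 1 (mod 924). Apply the extended Euclidean algorithm:
924 = 3*257 + 153
257 = 1*153 + 104
153 = 1*104 + 49
104 = 2*49 + 6
49 = 8*6 + 1
6 = 6*1 + 0
Back-substitute:
1 = 49 − 8·6
1 = −8·104 + 17·49
1 = 17·153 − 25·104
1 = −25·257 + 42·153
1 = 42·924 − 151·257
So 257·(-151) ≡ 1 (mod 924), hence d ≡ -151 ≡ 773 (mod 924).

773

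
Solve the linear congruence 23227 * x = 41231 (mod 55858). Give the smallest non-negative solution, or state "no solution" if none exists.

First find gcd(23227, 55858):
55858 = 2*23227 + 9404
23227 = 2*9404 + 4419
9404 = 2*4419 + 566
4419 = 7*566 + 457
566 = 1*457 + 109
457 = 4*109 + 21
109 = 5*21 + 4
21 = 5*4 + 1
4 = 4*1 + 0
gcd = 1, so a unique solution mod 55858 exists.
Back-substitute for the Bézout coefficients:
1 = 21 − 5·4
1 = −5·109 + 26·21
1 = 26·457 − 109·109
1 = −109·566 + 135·457
1 = 135·4419 − 1054·566
1 = −1054·9404 + 2243·4419
1 = 2243·23227 − 5540·9404
1 = −5540·55858 + 13323·23227
So 23227·(13323) ≡ 1 (mod 55858), giving 23227⁻¹ ≡ 13323.
x ≡ 23227⁻¹·41231 ≡ 13323·41231 ≡ 13041 (mod 55858).

13041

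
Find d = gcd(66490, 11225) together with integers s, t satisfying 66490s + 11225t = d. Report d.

Apply Euclid's algorithm to 66490 and 11225:
66490 = 5*11225 + 10365
11225 = 1*10365 + 860
10365 = 12*860 + 45
860 = 19*45 + 5
45 = 9*5 + 0
gcd(66490, 11225) = 5.
Working backward:
5 = 860 − 19·45
5 = −19·10365 + 229·860
5 = 229·11225 − 248·10365
5 = −248·66490 + 1469·11225
So 5 = (-248)·66490 + (1469)·11225.

5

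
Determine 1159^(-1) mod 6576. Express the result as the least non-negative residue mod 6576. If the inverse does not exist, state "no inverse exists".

4471

Apply the Euclidean algorithm to 6576 and 1159:
6576 = 5×1159 + 781
1159 = 1×781 + 378
781 = 2×378 + 25
378 = 15×25 + 3
25 = 8×3 + 1
3 = 3×1 + 0
gcd = 1, so the inverse exists. Back-substitute:
1 = 25 − 8·3
1 = −8·378 + 121·25
1 = 121·781 − 250·378
1 = −250·1159 + 371·781
1 = 371·6576 − 2105·1159
So 1159·(-2105) ≡ 1 (mod 6576), and -2105 ≡ 4471 (mod 6576).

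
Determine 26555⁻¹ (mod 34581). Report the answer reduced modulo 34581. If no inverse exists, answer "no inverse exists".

29234

Extended Euclidean algorithm:
34581 = 1·26555 + 8026
26555 = 3·8026 + 2477
8026 = 3·2477 + 595
2477 = 4·595 + 97
595 = 6·97 + 13
97 = 7·13 + 6
13 = 2·6 + 1
6 = 6·1 + 0
gcd = 1, so the inverse exists. Back-substitute:
1 = 13 − 2·6
1 = −2·97 + 15·13
1 = 15·595 − 92·97
1 = −92·2477 + 383·595
1 = 383·8026 − 1241·2477
1 = −1241·26555 + 4106·8026
1 = 4106·34581 − 5347·26555
So 26555·(-5347) ≡ 1 (mod 34581), and -5347 ≡ 29234 (mod 34581).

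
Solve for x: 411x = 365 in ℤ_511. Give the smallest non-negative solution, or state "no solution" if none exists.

73

First find gcd(411, 511):
511 = 1×411 + 100
411 = 4×100 + 11
100 = 9×11 + 1
11 = 11×1 + 0
gcd = 1, so a unique solution mod 511 exists.
Back-substitute for the Bézout coefficients:
1 = 100 − 9·11
1 = −9·411 + 37·100
1 = 37·511 − 46·411
So 411·(-46) ≡ 1 (mod 511), giving 411⁻¹ ≡ 465.
x ≡ 411⁻¹·365 ≡ 465·365 ≡ 73 (mod 511).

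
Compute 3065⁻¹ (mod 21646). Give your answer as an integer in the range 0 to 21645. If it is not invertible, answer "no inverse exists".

Extended Euclidean algorithm:
21646 = 7*3065 + 191
3065 = 16*191 + 9
191 = 21*9 + 2
9 = 4*2 + 1
2 = 2*1 + 0
gcd = 1, so the inverse exists. Back-substitute:
1 = 9 − 4·2
1 = −4·191 + 85·9
1 = 85·3065 − 1364·191
1 = −1364·21646 + 9633·3065
So 3065·9633 ≡ 1 (mod 21646).

9633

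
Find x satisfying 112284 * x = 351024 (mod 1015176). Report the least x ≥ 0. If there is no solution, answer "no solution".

First find gcd(112284, 1015176):
1015176 = 9·112284 + 4620
112284 = 24·4620 + 1404
4620 = 3·1404 + 408
1404 = 3·408 + 180
408 = 2·180 + 48
180 = 3·48 + 36
48 = 1·36 + 12
36 = 3·12 + 0
gcd = 12 and 12 | 351024, so solutions exist. Divide through by 12: 9357x ≡ 29252 (mod 84598).
Now find 9357⁻¹ mod 84598:
84598 = 9·9357 + 385
9357 = 24·385 + 117
385 = 3·117 + 34
117 = 3·34 + 15
34 = 2·15 + 4
15 = 3·4 + 3
4 = 1·3 + 1
3 = 3·1 + 0
Back-substitute:
1 = 4 − 3
1 = −15 + 4·4
1 = 4·34 − 9·15
1 = −9·117 + 31·34
1 = 31·385 − 102·117
1 = −102·9357 + 2479·385
1 = 2479·84598 − 22413·9357
So 9357·(-22413) ≡ 1 (mod 84598), i.e. 9357⁻¹ ≡ 62185.
Then x ≡ 62185·29252 ≡ 9424 (mod 84598); the smallest non-negative solution is x = 9424.

9424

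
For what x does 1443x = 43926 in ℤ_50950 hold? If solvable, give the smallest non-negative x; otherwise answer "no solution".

40282

First find gcd(1443, 50950):
50950 = 35×1443 + 445
1443 = 3×445 + 108
445 = 4×108 + 13
108 = 8×13 + 4
13 = 3×4 + 1
4 = 4×1 + 0
gcd = 1, so a unique solution mod 50950 exists.
Back-substitute for the Bézout coefficients:
1 = 13 − 3·4
1 = −3·108 + 25·13
1 = 25·445 − 103·108
1 = −103·1443 + 334·445
1 = 334·50950 − 11793·1443
So 1443·(-11793) ≡ 1 (mod 50950), giving 1443⁻¹ ≡ 39157.
x ≡ 1443⁻¹·43926 ≡ 39157·43926 ≡ 40282 (mod 50950).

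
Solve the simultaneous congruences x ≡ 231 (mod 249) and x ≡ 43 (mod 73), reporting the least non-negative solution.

Write x = 231 + 249·k. Then 249·k ≡ 43 − 231 ≡ 31 (mod 73).
Need 249⁻¹ mod 73. Extended Euclid on (73, 30):
73 = 2×30 + 13
30 = 2×13 + 4
13 = 3×4 + 1
4 = 4×1 + 0
Back-substitute:
1 = 13 − 3·4
1 = −3·30 + 7·13
1 = 7·73 − 17·30
249⁻¹ ≡ 56 (mod 73), so k ≡ 56·31 ≡ 57 (mod 73).
x = 231 + 249·57 = 14424.

14424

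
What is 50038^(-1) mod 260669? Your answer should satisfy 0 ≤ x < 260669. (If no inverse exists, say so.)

185023

Apply the Euclidean algorithm to 260669 and 50038:
260669 = 5·50038 + 10479
50038 = 4·10479 + 8122
10479 = 1·8122 + 2357
8122 = 3·2357 + 1051
2357 = 2·1051 + 255
1051 = 4·255 + 31
255 = 8·31 + 7
31 = 4·7 + 3
7 = 2·3 + 1
3 = 3·1 + 0
Since gcd(50038, 260669) = 1, back-substitute to write 1 as a combination:
1 = 7 − 2·3
1 = −2·31 + 9·7
1 = 9·255 − 74·31
1 = −74·1051 + 305·255
1 = 305·2357 − 684·1051
1 = −684·8122 + 2357·2357
1 = 2357·10479 − 3041·8122
1 = −3041·50038 + 14521·10479
1 = 14521·260669 − 75646·50038
Hence 50038⁻¹ ≡ -75646 ≡ 185023 (mod 260669).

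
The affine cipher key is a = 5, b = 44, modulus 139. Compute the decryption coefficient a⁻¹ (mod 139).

Run Euclid on (139, 5):
139 = 27*5 + 4
5 = 1*4 + 1
4 = 4*1 + 0
Since gcd(5, 139) = 1, back-substitute to write 1 as a combination:
1 = 5 − 4
1 = −139 + 28·5
So 5·28 ≡ 1 (mod 139).

28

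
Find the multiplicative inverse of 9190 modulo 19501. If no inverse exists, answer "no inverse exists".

Apply the Euclidean algorithm to 19501 and 9190:
19501 = 2*9190 + 1121
9190 = 8*1121 + 222
1121 = 5*222 + 11
222 = 20*11 + 2
11 = 5*2 + 1
2 = 2*1 + 0
Since gcd(9190, 19501) = 1, back-substitute to write 1 as a combination:
1 = 11 − 5·2
1 = −5·222 + 101·11
1 = 101·1121 − 510·222
1 = −510·9190 + 4181·1121
1 = 4181·19501 − 8872·9190
Thus 9190·(-8872) ≡ 1 (mod 19501); reducing, -8872 mod 19501 = 10629.

10629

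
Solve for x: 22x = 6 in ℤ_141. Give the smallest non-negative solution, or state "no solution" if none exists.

First find gcd(22, 141):
141 = 6×22 + 9
22 = 2×9 + 4
9 = 2×4 + 1
4 = 4×1 + 0
gcd = 1, so a unique solution mod 141 exists.
Back-substitute for the Bézout coefficients:
1 = 9 − 2·4
1 = −2·22 + 5·9
1 = 5·141 − 32·22
So 22·(-32) ≡ 1 (mod 141), giving 22⁻¹ ≡ 109.
x ≡ 22⁻¹·6 ≡ 109·6 ≡ 90 (mod 141).

90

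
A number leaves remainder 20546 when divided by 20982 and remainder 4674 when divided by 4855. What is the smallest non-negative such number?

Write x = 20546 + 20982·k. Then 20982·k ≡ 4674 − 20546 ≡ 3548 (mod 4855).
Need 20982⁻¹ mod 4855. Extended Euclid on (4855, 1562):
4855 = 3·1562 + 169
1562 = 9·169 + 41
169 = 4·41 + 5
41 = 8·5 + 1
5 = 5·1 + 0
Back-substitute:
1 = 41 − 8·5
1 = −8·169 + 33·41
1 = 33·1562 − 305·169
1 = −305·4855 + 948·1562
20982⁻¹ ≡ 948 (mod 4855), so k ≡ 948·3548 ≡ 3844 (mod 4855).
x = 20546 + 20982·3844 = 80675354.

80675354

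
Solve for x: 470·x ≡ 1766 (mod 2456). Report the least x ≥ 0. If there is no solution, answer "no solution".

913

First find gcd(470, 2456):
2456 = 5·470 + 106
470 = 4·106 + 46
106 = 2·46 + 14
46 = 3·14 + 4
14 = 3·4 + 2
4 = 2·2 + 0
gcd = 2 and 2 | 1766, so solutions exist. Divide through by 2: 235x ≡ 883 (mod 1228).
Now find 235⁻¹ mod 1228:
1228 = 5·235 + 53
235 = 4·53 + 23
53 = 2·23 + 7
23 = 3·7 + 2
7 = 3·2 + 1
2 = 2·1 + 0
Back-substitute:
1 = 7 − 3·2
1 = −3·23 + 10·7
1 = 10·53 − 23·23
1 = −23·235 + 102·53
1 = 102·1228 − 533·235
So 235·(-533) ≡ 1 (mod 1228), i.e. 235⁻¹ ≡ 695.
Then x ≡ 695·883 ≡ 913 (mod 1228); the smallest non-negative solution is x = 913.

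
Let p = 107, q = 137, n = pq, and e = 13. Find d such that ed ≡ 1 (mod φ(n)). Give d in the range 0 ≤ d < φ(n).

1109

φ(n) = (p−1)(q−1) = 106·136 = 14416.
Need d with 13·d ≡ 1 (mod 14416). Apply the extended Euclidean algorithm:
14416 = 1108*13 + 12
13 = 1*12 + 1
12 = 12*1 + 0
Back-substitute:
1 = 13 − 12
1 = −14416 + 1109·13
So 13·1109 ≡ 1 (mod 14416), hence d = 1109.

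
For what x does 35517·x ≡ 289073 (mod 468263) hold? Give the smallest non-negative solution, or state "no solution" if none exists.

First find gcd(35517, 468263):
468263 = 13·35517 + 6542
35517 = 5·6542 + 2807
6542 = 2·2807 + 928
2807 = 3·928 + 23
928 = 40·23 + 8
23 = 2·8 + 7
8 = 1·7 + 1
7 = 7·1 + 0
gcd = 1, so a unique solution mod 468263 exists.
Back-substitute for the Bézout coefficients:
1 = 8 − 7
1 = −23 + 3·8
1 = 3·928 − 121·23
1 = −121·2807 + 366·928
1 = 366·6542 − 853·2807
1 = −853·35517 + 4631·6542
1 = 4631·468263 − 61056·35517
So 35517·(-61056) ≡ 1 (mod 468263), giving 35517⁻¹ ≡ 407207.
x ≡ 35517⁻¹·289073 ≡ 407207·289073 ≡ 127908 (mod 468263).

127908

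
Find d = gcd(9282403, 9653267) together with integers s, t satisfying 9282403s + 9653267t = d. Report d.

13

Apply Euclid's algorithm to 9653267 and 9282403:
9653267 = 1·9282403 + 370864
9282403 = 25·370864 + 10803
370864 = 34·10803 + 3562
10803 = 3·3562 + 117
3562 = 30·117 + 52
117 = 2·52 + 13
52 = 4·13 + 0
gcd(9282403, 9653267) = 13.
Back-substituting:
13 = 117 − 2·52
13 = −2·3562 + 61·117
13 = 61·10803 − 185·3562
13 = −185·370864 + 6351·10803
13 = 6351·9282403 − 158960·370864
13 = −158960·9653267 + 165311·9282403
So 13 = (-158960)·9653267 + (165311)·9282403.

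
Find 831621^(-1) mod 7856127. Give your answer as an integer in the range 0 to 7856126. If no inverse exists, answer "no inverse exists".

Compute gcd(831621, 7856127):
7856127 = 9×831621 + 371538
831621 = 2×371538 + 88545
371538 = 4×88545 + 17358
88545 = 5×17358 + 1755
17358 = 9×1755 + 1563
1755 = 1×1563 + 192
1563 = 8×192 + 27
192 = 7×27 + 3
27 = 9×3 + 0
gcd(831621, 7856127) = 3 ≠ 1, so 831621 has no multiplicative inverse modulo 7856127.

no inverse exists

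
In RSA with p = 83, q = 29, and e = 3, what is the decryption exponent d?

1531

φ(n) = (p−1)(q−1) = 82·28 = 2296.
Need d with 3·d ≡ 1 (mod 2296). Apply the extended Euclidean algorithm:
2296 = 765×3 + 1
3 = 3×1 + 0
Back-substitute:
1 = 2296 − 765·3
So 3·(-765) ≡ 1 (mod 2296), hence d ≡ -765 ≡ 1531 (mod 2296).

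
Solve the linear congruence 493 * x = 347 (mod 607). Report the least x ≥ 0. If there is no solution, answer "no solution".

375

First find gcd(493, 607):
607 = 1*493 + 114
493 = 4*114 + 37
114 = 3*37 + 3
37 = 12*3 + 1
3 = 3*1 + 0
gcd = 1, so a unique solution mod 607 exists.
Back-substitute for the Bézout coefficients:
1 = 37 − 12·3
1 = −12·114 + 37·37
1 = 37·493 − 160·114
1 = −160·607 + 197·493
So 493·(197) ≡ 1 (mod 607), giving 493⁻¹ ≡ 197.
x ≡ 493⁻¹·347 ≡ 197·347 ≡ 375 (mod 607).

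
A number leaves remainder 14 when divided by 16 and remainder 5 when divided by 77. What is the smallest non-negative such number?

Write x = 14 + 16·k. Then 16·k ≡ 5 − 14 ≡ 68 (mod 77).
Need 16⁻¹ mod 77. Extended Euclid on (77, 16):
77 = 4×16 + 13
16 = 1×13 + 3
13 = 4×3 + 1
3 = 3×1 + 0
Back-substitute:
1 = 13 − 4·3
1 = −4·16 + 5·13
1 = 5·77 − 24·16
16⁻¹ ≡ 53 (mod 77), so k ≡ 53·68 ≡ 62 (mod 77).
x = 14 + 16·62 = 1006.

1006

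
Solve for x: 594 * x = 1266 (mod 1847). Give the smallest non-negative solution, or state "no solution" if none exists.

First find gcd(594, 1847):
1847 = 3*594 + 65
594 = 9*65 + 9
65 = 7*9 + 2
9 = 4*2 + 1
2 = 2*1 + 0
gcd = 1, so a unique solution mod 1847 exists.
Back-substitute for the Bézout coefficients:
1 = 9 − 4·2
1 = −4·65 + 29·9
1 = 29·594 − 265·65
1 = −265·1847 + 824·594
So 594·(824) ≡ 1 (mod 1847), giving 594⁻¹ ≡ 824.
x ≡ 594⁻¹·1266 ≡ 824·1266 ≡ 1476 (mod 1847).

1476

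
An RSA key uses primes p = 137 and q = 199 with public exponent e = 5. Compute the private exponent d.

16157

φ(n) = (p−1)(q−1) = 136·198 = 26928.
Need d with 5·d ≡ 1 (mod 26928). Apply the extended Euclidean algorithm:
26928 = 5385×5 + 3
5 = 1×3 + 2
3 = 1×2 + 1
2 = 2×1 + 0
Back-substitute:
1 = 3 − 2
1 = −5 + 2·3
1 = 2·26928 − 10771·5
So 5·(-10771) ≡ 1 (mod 26928), hence d ≡ -10771 ≡ 16157 (mod 26928).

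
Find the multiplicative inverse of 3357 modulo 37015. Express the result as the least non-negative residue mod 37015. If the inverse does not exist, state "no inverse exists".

Extended Euclidean algorithm:
37015 = 11×3357 + 88
3357 = 38×88 + 13
88 = 6×13 + 10
13 = 1×10 + 3
10 = 3×3 + 1
3 = 3×1 + 0
Since gcd(3357, 37015) = 1, back-substitute to write 1 as a combination:
1 = 10 − 3·3
1 = −3·13 + 4·10
1 = 4·88 − 27·13
1 = −27·3357 + 1030·88
1 = 1030·37015 − 11357·3357
Thus 3357·(-11357) ≡ 1 (mod 37015); reducing, -11357 mod 37015 = 25658.

25658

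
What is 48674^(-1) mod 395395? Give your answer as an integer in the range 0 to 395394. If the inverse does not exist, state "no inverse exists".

385054

Apply the Euclidean algorithm to 395395 and 48674:
395395 = 8·48674 + 6003
48674 = 8·6003 + 650
6003 = 9·650 + 153
650 = 4·153 + 38
153 = 4·38 + 1
38 = 38·1 + 0
Since gcd(48674, 395395) = 1, back-substitute to write 1 as a combination:
1 = 153 − 4·38
1 = −4·650 + 17·153
1 = 17·6003 − 157·650
1 = −157·48674 + 1273·6003
1 = 1273·395395 − 10341·48674
Thus 48674·(-10341) ≡ 1 (mod 395395); reducing, -10341 mod 395395 = 385054.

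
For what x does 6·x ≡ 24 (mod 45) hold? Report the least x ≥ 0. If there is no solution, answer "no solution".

First find gcd(6, 45):
45 = 7·6 + 3
6 = 2·3 + 0
gcd = 3 and 3 | 24, so solutions exist. Divide through by 3: 2x ≡ 8 (mod 15).
Now find 2⁻¹ mod 15:
15 = 7*2 + 1
2 = 2*1 + 0
Back-substitute:
1 = 15 − 7·2
So 2·(-7) ≡ 1 (mod 15), i.e. 2⁻¹ ≡ 8.
Then x ≡ 8·8 ≡ 4 (mod 15); the smallest non-negative solution is x = 4.

4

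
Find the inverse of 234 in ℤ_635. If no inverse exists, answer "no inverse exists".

19

Run Euclid on (635, 234):
635 = 2*234 + 167
234 = 1*167 + 67
167 = 2*67 + 33
67 = 2*33 + 1
33 = 33*1 + 0
Since gcd(234, 635) = 1, back-substitute to write 1 as a combination:
1 = 67 − 2·33
1 = −2·167 + 5·67
1 = 5·234 − 7·167
1 = −7·635 + 19·234
So 234·19 ≡ 1 (mod 635).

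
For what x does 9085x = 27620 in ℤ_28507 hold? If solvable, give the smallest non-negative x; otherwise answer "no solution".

17967

First find gcd(9085, 28507):
28507 = 3*9085 + 1252
9085 = 7*1252 + 321
1252 = 3*321 + 289
321 = 1*289 + 32
289 = 9*32 + 1
32 = 32*1 + 0
gcd = 1, so a unique solution mod 28507 exists.
Back-substitute for the Bézout coefficients:
1 = 289 − 9·32
1 = −9·321 + 10·289
1 = 10·1252 − 39·321
1 = −39·9085 + 283·1252
1 = 283·28507 − 888·9085
So 9085·(-888) ≡ 1 (mod 28507), giving 9085⁻¹ ≡ 27619.
x ≡ 9085⁻¹·27620 ≡ 27619·27620 ≡ 17967 (mod 28507).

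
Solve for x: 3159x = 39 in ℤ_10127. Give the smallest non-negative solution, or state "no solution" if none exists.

327

First find gcd(3159, 10127):
10127 = 3×3159 + 650
3159 = 4×650 + 559
650 = 1×559 + 91
559 = 6×91 + 13
91 = 7×13 + 0
gcd = 13 and 13 | 39, so solutions exist. Divide through by 13: 243x ≡ 3 (mod 779).
Now find 243⁻¹ mod 779:
779 = 3*243 + 50
243 = 4*50 + 43
50 = 1*43 + 7
43 = 6*7 + 1
7 = 7*1 + 0
Back-substitute:
1 = 43 − 6·7
1 = −6·50 + 7·43
1 = 7·243 − 34·50
1 = −34·779 + 109·243
So 243⁻¹ ≡ 109 (mod 779).
Then x ≡ 109·3 ≡ 327 (mod 779); the smallest non-negative solution is x = 327.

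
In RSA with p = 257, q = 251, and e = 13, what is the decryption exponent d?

φ(n) = (p−1)(q−1) = 256·250 = 64000.
Need d with 13·d ≡ 1 (mod 64000). Apply the extended Euclidean algorithm:
64000 = 4923·13 + 1
13 = 13·1 + 0
Back-substitute:
1 = 64000 − 4923·13
So 13·(-4923) ≡ 1 (mod 64000), hence d ≡ -4923 ≡ 59077 (mod 64000).

59077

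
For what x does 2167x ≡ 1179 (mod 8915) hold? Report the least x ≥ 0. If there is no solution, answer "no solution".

17

First find gcd(2167, 8915):
8915 = 4×2167 + 247
2167 = 8×247 + 191
247 = 1×191 + 56
191 = 3×56 + 23
56 = 2×23 + 10
23 = 2×10 + 3
10 = 3×3 + 1
3 = 3×1 + 0
gcd = 1, so a unique solution mod 8915 exists.
Back-substitute for the Bézout coefficients:
1 = 10 − 3·3
1 = −3·23 + 7·10
1 = 7·56 − 17·23
1 = −17·191 + 58·56
1 = 58·247 − 75·191
1 = −75·2167 + 658·247
1 = 658·8915 − 2707·2167
So 2167·(-2707) ≡ 1 (mod 8915), giving 2167⁻¹ ≡ 6208.
x ≡ 2167⁻¹·1179 ≡ 6208·1179 ≡ 17 (mod 8915).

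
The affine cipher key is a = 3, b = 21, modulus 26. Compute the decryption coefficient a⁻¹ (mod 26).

9

gcd(26, 3) by repeated division:
26 = 8·3 + 2
3 = 1·2 + 1
2 = 2·1 + 0
The gcd is 1. Working backward:
1 = 3 − 2
1 = −26 + 9·3
So 3·9 ≡ 1 (mod 26).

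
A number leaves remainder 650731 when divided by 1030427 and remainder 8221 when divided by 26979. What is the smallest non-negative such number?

Write x = 650731 + 1030427·k. Then 1030427·k ≡ 8221 − 650731 ≡ 4986 (mod 26979).
Need 1030427⁻¹ mod 26979. Extended Euclid on (26979, 5225):
26979 = 5*5225 + 854
5225 = 6*854 + 101
854 = 8*101 + 46
101 = 2*46 + 9
46 = 5*9 + 1
9 = 9*1 + 0
Back-substitute:
1 = 46 − 5·9
1 = −5·101 + 11·46
1 = 11·854 − 93·101
1 = −93·5225 + 569·854
1 = 569·26979 − 2938·5225
1030427⁻¹ ≡ 24041 (mod 26979), so k ≡ 24041·4986 ≡ 729 (mod 26979).
x = 650731 + 1030427·729 = 751832014.

751832014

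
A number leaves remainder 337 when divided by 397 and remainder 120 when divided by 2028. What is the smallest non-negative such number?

Write x = 337 + 397·k. Then 397·k ≡ 120 − 337 ≡ 1811 (mod 2028).
Need 397⁻¹ mod 2028. Extended Euclid on (2028, 397):
2028 = 5×397 + 43
397 = 9×43 + 10
43 = 4×10 + 3
10 = 3×3 + 1
3 = 3×1 + 0
Back-substitute:
1 = 10 − 3·3
1 = −3·43 + 13·10
1 = 13·397 − 120·43
1 = −120·2028 + 613·397
397⁻¹ ≡ 613 (mod 2028), so k ≡ 613·1811 ≡ 827 (mod 2028).
x = 337 + 397·827 = 328656.

328656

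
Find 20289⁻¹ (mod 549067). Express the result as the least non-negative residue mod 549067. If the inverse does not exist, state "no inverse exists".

Apply the Euclidean algorithm to 549067 and 20289:
549067 = 27*20289 + 1264
20289 = 16*1264 + 65
1264 = 19*65 + 29
65 = 2*29 + 7
29 = 4*7 + 1
7 = 7*1 + 0
gcd = 1, so the inverse exists. Back-substitute:
1 = 29 − 4·7
1 = −4·65 + 9·29
1 = 9·1264 − 175·65
1 = −175·20289 + 2809·1264
1 = 2809·549067 − 76018·20289
So 20289·(-76018) ≡ 1 (mod 549067), and -76018 ≡ 473049 (mod 549067).

473049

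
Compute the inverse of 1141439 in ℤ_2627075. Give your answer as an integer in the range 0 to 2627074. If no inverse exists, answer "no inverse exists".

gcd(2627075, 1141439) by repeated division:
2627075 = 2×1141439 + 344197
1141439 = 3×344197 + 108848
344197 = 3×108848 + 17653
108848 = 6×17653 + 2930
17653 = 6×2930 + 73
2930 = 40×73 + 10
73 = 7×10 + 3
10 = 3×3 + 1
3 = 3×1 + 0
Since gcd(1141439, 2627075) = 1, back-substitute to write 1 as a combination:
1 = 10 − 3·3
1 = −3·73 + 22·10
1 = 22·2930 − 883·73
1 = −883·17653 + 5320·2930
1 = 5320·108848 − 32803·17653
1 = −32803·344197 + 103729·108848
1 = 103729·1141439 − 343990·344197
1 = −343990·2627075 + 791709·1141439
So 1141439·791709 ≡ 1 (mod 2627075).

791709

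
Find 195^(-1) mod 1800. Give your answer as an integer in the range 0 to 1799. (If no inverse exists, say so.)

Euclidean algorithm on 1800, 195:
1800 = 9×195 + 45
195 = 4×45 + 15
45 = 3×15 + 0
gcd(195, 1800) = 15 ≠ 1, so 195 has no multiplicative inverse modulo 1800.

no inverse exists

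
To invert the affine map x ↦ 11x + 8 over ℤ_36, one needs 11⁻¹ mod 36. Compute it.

23

Run Euclid on (36, 11):
36 = 3×11 + 3
11 = 3×3 + 2
3 = 1×2 + 1
2 = 2×1 + 0
Since gcd(11, 36) = 1, back-substitute to write 1 as a combination:
1 = 3 − 2
1 = −11 + 4·3
1 = 4·36 − 13·11
Thus 11·(-13) ≡ 1 (mod 36); reducing, -13 mod 36 = 23.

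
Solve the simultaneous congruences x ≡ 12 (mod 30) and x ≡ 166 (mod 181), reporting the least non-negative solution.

4872

Write x = 12 + 30·k. Then 30·k ≡ 166 − 12 ≡ 154 (mod 181).
Need 30⁻¹ mod 181. Extended Euclid on (181, 30):
181 = 6*30 + 1
30 = 30*1 + 0
Back-substitute:
1 = 181 − 6·30
30⁻¹ ≡ 175 (mod 181), so k ≡ 175·154 ≡ 162 (mod 181).
x = 12 + 30·162 = 4872.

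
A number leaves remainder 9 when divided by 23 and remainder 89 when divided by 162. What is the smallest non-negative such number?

2033

Write x = 9 + 23·k. Then 23·k ≡ 89 − 9 ≡ 80 (mod 162).
Need 23⁻¹ mod 162. Extended Euclid on (162, 23):
162 = 7*23 + 1
23 = 23*1 + 0
Back-substitute:
1 = 162 − 7·23
23⁻¹ ≡ 155 (mod 162), so k ≡ 155·80 ≡ 88 (mod 162).
x = 9 + 23·88 = 2033.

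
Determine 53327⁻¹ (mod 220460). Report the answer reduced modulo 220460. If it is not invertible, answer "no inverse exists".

96143

Extended Euclidean algorithm:
220460 = 4*53327 + 7152
53327 = 7*7152 + 3263
7152 = 2*3263 + 626
3263 = 5*626 + 133
626 = 4*133 + 94
133 = 1*94 + 39
94 = 2*39 + 16
39 = 2*16 + 7
16 = 2*7 + 2
7 = 3*2 + 1
2 = 2*1 + 0
gcd = 1, so the inverse exists. Back-substitute:
1 = 7 − 3·2
1 = −3·16 + 7·7
1 = 7·39 − 17·16
1 = −17·94 + 41·39
1 = 41·133 − 58·94
1 = −58·626 + 273·133
1 = 273·3263 − 1423·626
1 = −1423·7152 + 3119·3263
1 = 3119·53327 − 23256·7152
1 = −23256·220460 + 96143·53327
So 53327·96143 ≡ 1 (mod 220460).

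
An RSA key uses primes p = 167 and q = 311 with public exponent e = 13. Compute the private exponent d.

φ(n) = (p−1)(q−1) = 166·310 = 51460.
Need d with 13·d ≡ 1 (mod 51460). Apply the extended Euclidean algorithm:
51460 = 3958×13 + 6
13 = 2×6 + 1
6 = 6×1 + 0
Back-substitute:
1 = 13 − 2·6
1 = −2·51460 + 7917·13
So 13·7917 ≡ 1 (mod 51460), hence d = 7917.

7917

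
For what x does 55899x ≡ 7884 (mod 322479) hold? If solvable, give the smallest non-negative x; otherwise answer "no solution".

First find gcd(55899, 322479):
322479 = 5*55899 + 42984
55899 = 1*42984 + 12915
42984 = 3*12915 + 4239
12915 = 3*4239 + 198
4239 = 21*198 + 81
198 = 2*81 + 36
81 = 2*36 + 9
36 = 4*9 + 0
gcd = 9 and 9 | 7884, so solutions exist. Divide through by 9: 6211x ≡ 876 (mod 35831).
Now find 6211⁻¹ mod 35831:
35831 = 5*6211 + 4776
6211 = 1*4776 + 1435
4776 = 3*1435 + 471
1435 = 3*471 + 22
471 = 21*22 + 9
22 = 2*9 + 4
9 = 2*4 + 1
4 = 4*1 + 0
Back-substitute:
1 = 9 − 2·4
1 = −2·22 + 5·9
1 = 5·471 − 107·22
1 = −107·1435 + 326·471
1 = 326·4776 − 1085·1435
1 = −1085·6211 + 1411·4776
1 = 1411·35831 − 8140·6211
So 6211·(-8140) ≡ 1 (mod 35831), i.e. 6211⁻¹ ≡ 27691.
Then x ≡ 27691·876 ≡ 35560 (mod 35831); the smallest non-negative solution is x = 35560.

35560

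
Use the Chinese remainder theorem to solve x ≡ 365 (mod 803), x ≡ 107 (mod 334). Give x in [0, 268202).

82271

Write x = 365 + 803·k. Then 803·k ≡ 107 − 365 ≡ 76 (mod 334).
Need 803⁻¹ mod 334. Extended Euclid on (334, 135):
334 = 2×135 + 64
135 = 2×64 + 7
64 = 9×7 + 1
7 = 7×1 + 0
Back-substitute:
1 = 64 − 9·7
1 = −9·135 + 19·64
1 = 19·334 − 47·135
803⁻¹ ≡ 287 (mod 334), so k ≡ 287·76 ≡ 102 (mod 334).
x = 365 + 803·102 = 82271.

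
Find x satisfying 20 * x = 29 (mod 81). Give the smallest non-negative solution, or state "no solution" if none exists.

46

First find gcd(20, 81):
81 = 4·20 + 1
20 = 20·1 + 0
gcd = 1, so a unique solution mod 81 exists.
Back-substitute for the Bézout coefficients:
1 = 81 − 4·20
So 20·(-4) ≡ 1 (mod 81), giving 20⁻¹ ≡ 77.
x ≡ 20⁻¹·29 ≡ 77·29 ≡ 46 (mod 81).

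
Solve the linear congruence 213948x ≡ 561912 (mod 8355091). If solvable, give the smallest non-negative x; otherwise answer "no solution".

First find gcd(213948, 8355091):
8355091 = 39·213948 + 11119
213948 = 19·11119 + 2687
11119 = 4·2687 + 371
2687 = 7·371 + 90
371 = 4·90 + 11
90 = 8·11 + 2
11 = 5·2 + 1
2 = 2·1 + 0
gcd = 1, so a unique solution mod 8355091 exists.
Back-substitute for the Bézout coefficients:
1 = 11 − 5·2
1 = −5·90 + 41·11
1 = 41·371 − 169·90
1 = −169·2687 + 1224·371
1 = 1224·11119 − 5065·2687
1 = −5065·213948 + 97459·11119
1 = 97459·8355091 − 3805966·213948
So 213948·(-3805966) ≡ 1 (mod 8355091), giving 213948⁻¹ ≡ 4549125.
x ≡ 213948⁻¹·561912 ≡ 4549125·561912 ≡ 1255914 (mod 8355091).

1255914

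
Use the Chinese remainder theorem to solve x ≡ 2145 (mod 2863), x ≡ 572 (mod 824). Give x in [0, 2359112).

Write x = 2145 + 2863·k. Then 2863·k ≡ 572 − 2145 ≡ 75 (mod 824).
Need 2863⁻¹ mod 824. Extended Euclid on (824, 391):
824 = 2·391 + 42
391 = 9·42 + 13
42 = 3·13 + 3
13 = 4·3 + 1
3 = 3·1 + 0
Back-substitute:
1 = 13 − 4·3
1 = −4·42 + 13·13
1 = 13·391 − 121·42
1 = −121·824 + 255·391
2863⁻¹ ≡ 255 (mod 824), so k ≡ 255·75 ≡ 173 (mod 824).
x = 2145 + 2863·173 = 497444.

497444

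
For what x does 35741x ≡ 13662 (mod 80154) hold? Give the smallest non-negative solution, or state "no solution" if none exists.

First find gcd(35741, 80154):
80154 = 2×35741 + 8672
35741 = 4×8672 + 1053
8672 = 8×1053 + 248
1053 = 4×248 + 61
248 = 4×61 + 4
61 = 15×4 + 1
4 = 4×1 + 0
gcd = 1, so a unique solution mod 80154 exists.
Back-substitute for the Bézout coefficients:
1 = 61 − 15·4
1 = −15·248 + 61·61
1 = 61·1053 − 259·248
1 = −259·8672 + 2133·1053
1 = 2133·35741 − 8791·8672
1 = −8791·80154 + 19715·35741
So 35741·(19715) ≡ 1 (mod 80154), giving 35741⁻¹ ≡ 19715.
x ≡ 35741⁻¹·13662 ≡ 19715·13662 ≡ 28890 (mod 80154).

28890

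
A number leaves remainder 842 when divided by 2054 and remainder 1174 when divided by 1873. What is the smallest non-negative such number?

Write x = 842 + 2054·k. Then 2054·k ≡ 1174 − 842 ≡ 332 (mod 1873).
Need 2054⁻¹ mod 1873. Extended Euclid on (1873, 181):
1873 = 10×181 + 63
181 = 2×63 + 55
63 = 1×55 + 8
55 = 6×8 + 7
8 = 1×7 + 1
7 = 7×1 + 0
Back-substitute:
1 = 8 − 7
1 = −55 + 7·8
1 = 7·63 − 8·55
1 = −8·181 + 23·63
1 = 23·1873 − 238·181
2054⁻¹ ≡ 1635 (mod 1873), so k ≡ 1635·332 ≡ 1523 (mod 1873).
x = 842 + 2054·1523 = 3129084.

3129084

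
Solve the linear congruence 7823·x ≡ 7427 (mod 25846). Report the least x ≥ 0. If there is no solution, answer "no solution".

First find gcd(7823, 25846):
25846 = 3×7823 + 2377
7823 = 3×2377 + 692
2377 = 3×692 + 301
692 = 2×301 + 90
301 = 3×90 + 31
90 = 2×31 + 28
31 = 1×28 + 3
28 = 9×3 + 1
3 = 3×1 + 0
gcd = 1, so a unique solution mod 25846 exists.
Back-substitute for the Bézout coefficients:
1 = 28 − 9·3
1 = −9·31 + 10·28
1 = 10·90 − 29·31
1 = −29·301 + 97·90
1 = 97·692 − 223·301
1 = −223·2377 + 766·692
1 = 766·7823 − 2521·2377
1 = −2521·25846 + 8329·7823
So 7823·(8329) ≡ 1 (mod 25846), giving 7823⁻¹ ≡ 8329.
x ≡ 7823⁻¹·7427 ≡ 8329·7427 ≡ 10005 (mod 25846).

10005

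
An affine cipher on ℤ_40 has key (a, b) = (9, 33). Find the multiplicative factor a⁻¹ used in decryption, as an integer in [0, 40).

Extended Euclidean algorithm:
40 = 4*9 + 4
9 = 2*4 + 1
4 = 4*1 + 0
gcd = 1, so the inverse exists. Back-substitute:
1 = 9 − 2·4
1 = −2·40 + 9·9
So 9·9 ≡ 1 (mod 40).

9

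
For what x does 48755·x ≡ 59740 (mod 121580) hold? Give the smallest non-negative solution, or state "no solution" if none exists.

288

First find gcd(48755, 121580):
121580 = 2·48755 + 24070
48755 = 2·24070 + 615
24070 = 39·615 + 85
615 = 7·85 + 20
85 = 4·20 + 5
20 = 4·5 + 0
gcd = 5 and 5 | 59740, so solutions exist. Divide through by 5: 9751x ≡ 11948 (mod 24316).
Now find 9751⁻¹ mod 24316:
24316 = 2*9751 + 4814
9751 = 2*4814 + 123
4814 = 39*123 + 17
123 = 7*17 + 4
17 = 4*4 + 1
4 = 4*1 + 0
Back-substitute:
1 = 17 − 4·4
1 = −4·123 + 29·17
1 = 29·4814 − 1135·123
1 = −1135·9751 + 2299·4814
1 = 2299·24316 − 5733·9751
So 9751·(-5733) ≡ 1 (mod 24316), i.e. 9751⁻¹ ≡ 18583.
Then x ≡ 18583·11948 ≡ 288 (mod 24316); the smallest non-negative solution is x = 288.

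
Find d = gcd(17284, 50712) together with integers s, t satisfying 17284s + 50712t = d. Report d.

4

Euclidean algorithm:
50712 = 2×17284 + 16144
17284 = 1×16144 + 1140
16144 = 14×1140 + 184
1140 = 6×184 + 36
184 = 5×36 + 4
36 = 9×4 + 0
gcd(17284, 50712) = 4.
Working backward:
4 = 184 − 5·36
4 = −5·1140 + 31·184
4 = 31·16144 − 439·1140
4 = −439·17284 + 470·16144
4 = 470·50712 − 1379·17284
So 4 = (470)·50712 + (-1379)·17284.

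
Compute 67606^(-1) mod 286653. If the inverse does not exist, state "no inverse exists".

Run Euclid on (286653, 67606):
286653 = 4*67606 + 16229
67606 = 4*16229 + 2690
16229 = 6*2690 + 89
2690 = 30*89 + 20
89 = 4*20 + 9
20 = 2*9 + 2
9 = 4*2 + 1
2 = 2*1 + 0
Since gcd(67606, 286653) = 1, back-substitute to write 1 as a combination:
1 = 9 − 4·2
1 = −4·20 + 9·9
1 = 9·89 − 40·20
1 = −40·2690 + 1209·89
1 = 1209·16229 − 7294·2690
1 = −7294·67606 + 30385·16229
1 = 30385·286653 − 128834·67606
Thus 67606·(-128834) ≡ 1 (mod 286653); reducing, -128834 mod 286653 = 157819.

157819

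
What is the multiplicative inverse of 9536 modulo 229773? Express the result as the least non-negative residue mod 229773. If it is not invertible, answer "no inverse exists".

Apply the Euclidean algorithm to 229773 and 9536:
229773 = 24·9536 + 909
9536 = 10·909 + 446
909 = 2·446 + 17
446 = 26·17 + 4
17 = 4·4 + 1
4 = 4·1 + 0
The gcd is 1. Working backward:
1 = 17 − 4·4
1 = −4·446 + 105·17
1 = 105·909 − 214·446
1 = −214·9536 + 2245·909
1 = 2245·229773 − 54094·9536
So 9536·(-54094) ≡ 1 (mod 229773), and -54094 ≡ 175679 (mod 229773).

175679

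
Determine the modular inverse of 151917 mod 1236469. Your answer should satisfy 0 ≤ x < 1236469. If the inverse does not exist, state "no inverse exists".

gcd(1236469, 151917) by repeated division:
1236469 = 8×151917 + 21133
151917 = 7×21133 + 3986
21133 = 5×3986 + 1203
3986 = 3×1203 + 377
1203 = 3×377 + 72
377 = 5×72 + 17
72 = 4×17 + 4
17 = 4×4 + 1
4 = 4×1 + 0
gcd = 1, so the inverse exists. Back-substitute:
1 = 17 − 4·4
1 = −4·72 + 17·17
1 = 17·377 − 89·72
1 = −89·1203 + 284·377
1 = 284·3986 − 941·1203
1 = −941·21133 + 4989·3986
1 = 4989·151917 − 35864·21133
1 = −35864·1236469 + 291901·151917
So 151917·291901 ≡ 1 (mod 1236469).

291901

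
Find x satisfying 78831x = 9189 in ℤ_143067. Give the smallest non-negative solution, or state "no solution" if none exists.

47455

First find gcd(78831, 143067):
143067 = 1×78831 + 64236
78831 = 1×64236 + 14595
64236 = 4×14595 + 5856
14595 = 2×5856 + 2883
5856 = 2×2883 + 90
2883 = 32×90 + 3
90 = 30×3 + 0
gcd = 3 and 3 | 9189, so solutions exist. Divide through by 3: 26277x ≡ 3063 (mod 47689).
Now find 26277⁻¹ mod 47689:
47689 = 1*26277 + 21412
26277 = 1*21412 + 4865
21412 = 4*4865 + 1952
4865 = 2*1952 + 961
1952 = 2*961 + 30
961 = 32*30 + 1
30 = 30*1 + 0
Back-substitute:
1 = 961 − 32·30
1 = −32·1952 + 65·961
1 = 65·4865 − 162·1952
1 = −162·21412 + 713·4865
1 = 713·26277 − 875·21412
1 = −875·47689 + 1588·26277
So 26277⁻¹ ≡ 1588 (mod 47689).
Then x ≡ 1588·3063 ≡ 47455 (mod 47689); the smallest non-negative solution is x = 47455.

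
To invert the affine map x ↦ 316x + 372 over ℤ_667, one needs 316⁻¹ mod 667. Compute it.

Run Euclid on (667, 316):
667 = 2×316 + 35
316 = 9×35 + 1
35 = 35×1 + 0
Since gcd(316, 667) = 1, back-substitute to write 1 as a combination:
1 = 316 − 9·35
1 = −9·667 + 19·316
So 316·19 ≡ 1 (mod 667).

19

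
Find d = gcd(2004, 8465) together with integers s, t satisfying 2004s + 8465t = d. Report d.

1

Euclidean algorithm:
8465 = 4·2004 + 449
2004 = 4·449 + 208
449 = 2·208 + 33
208 = 6·33 + 10
33 = 3·10 + 3
10 = 3·3 + 1
3 = 3·1 + 0
gcd(2004, 8465) = 1.
Back-substituting:
1 = 10 − 3·3
1 = −3·33 + 10·10
1 = 10·208 − 63·33
1 = −63·449 + 136·208
1 = 136·2004 − 607·449
1 = −607·8465 + 2564·2004
So 1 = (-607)·8465 + (2564)·2004.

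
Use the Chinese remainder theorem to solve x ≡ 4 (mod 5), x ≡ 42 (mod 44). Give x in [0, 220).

Write x = 4 + 5·k. Then 5·k ≡ 42 − 4 ≡ 38 (mod 44).
Need 5⁻¹ mod 44. Extended Euclid on (44, 5):
44 = 8·5 + 4
5 = 1·4 + 1
4 = 4·1 + 0
Back-substitute:
1 = 5 − 4
1 = −44 + 9·5
5⁻¹ ≡ 9 (mod 44), so k ≡ 9·38 ≡ 34 (mod 44).
x = 4 + 5·34 = 174.

174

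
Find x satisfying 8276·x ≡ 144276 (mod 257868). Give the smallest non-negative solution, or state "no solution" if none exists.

32952

First find gcd(8276, 257868):
257868 = 31×8276 + 1312
8276 = 6×1312 + 404
1312 = 3×404 + 100
404 = 4×100 + 4
100 = 25×4 + 0
gcd = 4 and 4 | 144276, so solutions exist. Divide through by 4: 2069x ≡ 36069 (mod 64467).
Now find 2069⁻¹ mod 64467:
64467 = 31·2069 + 328
2069 = 6·328 + 101
328 = 3·101 + 25
101 = 4·25 + 1
25 = 25·1 + 0
Back-substitute:
1 = 101 − 4·25
1 = −4·328 + 13·101
1 = 13·2069 − 82·328
1 = −82·64467 + 2555·2069
So 2069⁻¹ ≡ 2555 (mod 64467).
Then x ≡ 2555·36069 ≡ 32952 (mod 64467); the smallest non-negative solution is x = 32952.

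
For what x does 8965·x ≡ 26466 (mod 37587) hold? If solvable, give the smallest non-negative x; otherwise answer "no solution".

First find gcd(8965, 37587):
37587 = 4*8965 + 1727
8965 = 5*1727 + 330
1727 = 5*330 + 77
330 = 4*77 + 22
77 = 3*22 + 11
22 = 2*11 + 0
gcd = 11 and 11 | 26466, so solutions exist. Divide through by 11: 815x ≡ 2406 (mod 3417).
Now find 815⁻¹ mod 3417:
3417 = 4*815 + 157
815 = 5*157 + 30
157 = 5*30 + 7
30 = 4*7 + 2
7 = 3*2 + 1
2 = 2*1 + 0
Back-substitute:
1 = 7 − 3·2
1 = −3·30 + 13·7
1 = 13·157 − 68·30
1 = −68·815 + 353·157
1 = 353·3417 − 1480·815
So 815·(-1480) ≡ 1 (mod 3417), i.e. 815⁻¹ ≡ 1937.
Then x ≡ 1937·2406 ≡ 3051 (mod 3417); the smallest non-negative solution is x = 3051.

3051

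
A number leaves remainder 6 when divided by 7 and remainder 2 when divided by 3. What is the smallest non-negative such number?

20

Write x = 6 + 7·k. Then 7·k ≡ 2 − 6 ≡ 2 (mod 3).
Need 7⁻¹ mod 3. Extended Euclid on (3, 1):
3 = 3*1 + 0
7⁻¹ ≡ 1 (mod 3), so k ≡ 1·2 ≡ 2 (mod 3).
x = 6 + 7·2 = 20.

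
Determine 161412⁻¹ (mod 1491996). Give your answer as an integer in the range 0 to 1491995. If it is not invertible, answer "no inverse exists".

Compute gcd(161412, 1491996):
1491996 = 9×161412 + 39288
161412 = 4×39288 + 4260
39288 = 9×4260 + 948
4260 = 4×948 + 468
948 = 2×468 + 12
468 = 39×12 + 0
Since gcd = 12 > 1, 161412 is not a unit mod 1491996.

no inverse exists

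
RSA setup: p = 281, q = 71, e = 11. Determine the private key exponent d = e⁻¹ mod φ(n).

10691

φ(n) = (p−1)(q−1) = 280·70 = 19600.
Need d with 11·d ≡ 1 (mod 19600). Apply the extended Euclidean algorithm:
19600 = 1781·11 + 9
11 = 1·9 + 2
9 = 4·2 + 1
2 = 2·1 + 0
Back-substitute:
1 = 9 − 4·2
1 = −4·11 + 5·9
1 = 5·19600 − 8909·11
So 11·(-8909) ≡ 1 (mod 19600), hence d ≡ -8909 ≡ 10691 (mod 19600).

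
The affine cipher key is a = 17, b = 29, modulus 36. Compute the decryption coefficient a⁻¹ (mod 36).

Extended Euclidean algorithm:
36 = 2·17 + 2
17 = 8·2 + 1
2 = 2·1 + 0
Since gcd(17, 36) = 1, back-substitute to write 1 as a combination:
1 = 17 − 8·2
1 = −8·36 + 17·17
So 17·17 ≡ 1 (mod 36).

17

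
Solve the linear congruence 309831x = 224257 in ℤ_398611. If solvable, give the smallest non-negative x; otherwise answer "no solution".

First find gcd(309831, 398611):
398611 = 1×309831 + 88780
309831 = 3×88780 + 43491
88780 = 2×43491 + 1798
43491 = 24×1798 + 339
1798 = 5×339 + 103
339 = 3×103 + 30
103 = 3×30 + 13
30 = 2×13 + 4
13 = 3×4 + 1
4 = 4×1 + 0
gcd = 1, so a unique solution mod 398611 exists.
Back-substitute for the Bézout coefficients:
1 = 13 − 3·4
1 = −3·30 + 7·13
1 = 7·103 − 24·30
1 = −24·339 + 79·103
1 = 79·1798 − 419·339
1 = −419·43491 + 10135·1798
1 = 10135·88780 − 20689·43491
1 = −20689·309831 + 72202·88780
1 = 72202·398611 − 92891·309831
So 309831·(-92891) ≡ 1 (mod 398611), giving 309831⁻¹ ≡ 305720.
x ≡ 309831⁻¹·224257 ≡ 305720·224257 ≡ 352484 (mod 398611).

352484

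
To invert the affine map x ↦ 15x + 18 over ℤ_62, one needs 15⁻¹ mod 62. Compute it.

Apply the Euclidean algorithm to 62 and 15:
62 = 4×15 + 2
15 = 7×2 + 1
2 = 2×1 + 0
The gcd is 1. Working backward:
1 = 15 − 7·2
1 = −7·62 + 29·15
So 15·29 ≡ 1 (mod 62).

29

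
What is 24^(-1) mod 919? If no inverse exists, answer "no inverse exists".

Apply the Euclidean algorithm to 919 and 24:
919 = 38×24 + 7
24 = 3×7 + 3
7 = 2×3 + 1
3 = 3×1 + 0
Since gcd(24, 919) = 1, back-substitute to write 1 as a combination:
1 = 7 − 2·3
1 = −2·24 + 7·7
1 = 7·919 − 268·24
So 24·(-268) ≡ 1 (mod 919), and -268 ≡ 651 (mod 919).

651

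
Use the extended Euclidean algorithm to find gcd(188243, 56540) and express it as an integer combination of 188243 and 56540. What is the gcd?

Apply Euclid's algorithm to 188243 and 56540:
188243 = 3*56540 + 18623
56540 = 3*18623 + 671
18623 = 27*671 + 506
671 = 1*506 + 165
506 = 3*165 + 11
165 = 15*11 + 0
gcd(188243, 56540) = 11.
Express as a combination:
11 = 506 − 3·165
11 = −3·671 + 4·506
11 = 4·18623 − 111·671
11 = −111·56540 + 337·18623
11 = 337·188243 − 1122·56540
So 11 = (337)·188243 + (-1122)·56540.

11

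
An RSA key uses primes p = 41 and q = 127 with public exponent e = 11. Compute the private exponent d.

φ(n) = (p−1)(q−1) = 40·126 = 5040.
Need d with 11·d ≡ 1 (mod 5040). Apply the extended Euclidean algorithm:
5040 = 458·11 + 2
11 = 5·2 + 1
2 = 2·1 + 0
Back-substitute:
1 = 11 − 5·2
1 = −5·5040 + 2291·11
So 11·2291 ≡ 1 (mod 5040), hence d = 2291.

2291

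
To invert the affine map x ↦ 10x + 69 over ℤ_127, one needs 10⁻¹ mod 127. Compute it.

Apply the Euclidean algorithm to 127 and 10:
127 = 12·10 + 7
10 = 1·7 + 3
7 = 2·3 + 1
3 = 3·1 + 0
The gcd is 1. Working backward:
1 = 7 − 2·3
1 = −2·10 + 3·7
1 = 3·127 − 38·10
Thus 10·(-38) ≡ 1 (mod 127); reducing, -38 mod 127 = 89.

89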